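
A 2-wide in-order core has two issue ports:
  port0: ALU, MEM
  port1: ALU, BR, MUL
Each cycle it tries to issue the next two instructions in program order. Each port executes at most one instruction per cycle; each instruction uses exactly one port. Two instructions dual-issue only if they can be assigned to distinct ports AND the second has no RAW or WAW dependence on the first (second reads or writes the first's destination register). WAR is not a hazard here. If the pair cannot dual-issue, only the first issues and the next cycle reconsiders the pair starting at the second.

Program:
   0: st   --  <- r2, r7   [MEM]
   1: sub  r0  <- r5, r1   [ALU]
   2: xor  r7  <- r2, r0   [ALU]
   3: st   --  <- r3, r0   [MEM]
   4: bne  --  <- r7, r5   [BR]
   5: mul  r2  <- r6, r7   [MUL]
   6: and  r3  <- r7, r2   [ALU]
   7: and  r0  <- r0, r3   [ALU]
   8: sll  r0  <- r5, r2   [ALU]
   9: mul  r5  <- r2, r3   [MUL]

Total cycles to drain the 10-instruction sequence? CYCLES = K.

c0: i0,i1 st.MEM;sub.ALU  2-wide
c1: i2,i3 xor.ALU;st.MEM  2-wide
c2: i4 bne.BR  no-port BR/MUL
c3: i5 mul.MUL  RAW r2
c4: i6 and.ALU  RAW r3
c5: i7 and.ALU  WAW r0
c6: i8,i9 sll.ALU;mul.MUL  2-wide

CYCLES = 7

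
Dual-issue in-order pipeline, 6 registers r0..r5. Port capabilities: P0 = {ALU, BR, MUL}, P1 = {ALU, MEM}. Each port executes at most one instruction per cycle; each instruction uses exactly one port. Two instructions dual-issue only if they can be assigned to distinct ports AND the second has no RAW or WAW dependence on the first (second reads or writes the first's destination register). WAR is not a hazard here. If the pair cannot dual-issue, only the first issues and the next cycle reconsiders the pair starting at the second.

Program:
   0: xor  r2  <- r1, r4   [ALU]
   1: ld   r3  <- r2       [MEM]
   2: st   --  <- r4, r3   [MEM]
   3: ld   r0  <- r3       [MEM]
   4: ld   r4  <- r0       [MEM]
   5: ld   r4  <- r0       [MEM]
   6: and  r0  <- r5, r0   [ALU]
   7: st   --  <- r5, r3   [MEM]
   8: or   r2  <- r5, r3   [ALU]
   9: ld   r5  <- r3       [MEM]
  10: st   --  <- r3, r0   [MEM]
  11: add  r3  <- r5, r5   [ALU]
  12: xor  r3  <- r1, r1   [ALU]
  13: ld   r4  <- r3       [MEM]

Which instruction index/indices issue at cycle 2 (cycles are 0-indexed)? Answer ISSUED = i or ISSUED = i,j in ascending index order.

ISSUED = 2

#0 head=0: xor.ALU i0 RAW r2
#1 head=1: ld.MEM i1 no-port MEM/MEM
#2 head=2: st.MEM i2 no-port MEM/MEM
#3 head=3: ld.MEM i3 no-port MEM/MEM
#4 head=4: ld.MEM i4 no-port MEM/MEM
#5 head=5: ld.MEM;and.ALU i5&i6 2-wide
#6 head=7: st.MEM;or.ALU i7&i8 2-wide
#7 head=9: ld.MEM i9 no-port MEM/MEM
#8 head=10: st.MEM;add.ALU i10&i11 2-wide
#9 head=12: xor.ALU i12 RAW r3
#10 head=13: ld.MEM i13 tail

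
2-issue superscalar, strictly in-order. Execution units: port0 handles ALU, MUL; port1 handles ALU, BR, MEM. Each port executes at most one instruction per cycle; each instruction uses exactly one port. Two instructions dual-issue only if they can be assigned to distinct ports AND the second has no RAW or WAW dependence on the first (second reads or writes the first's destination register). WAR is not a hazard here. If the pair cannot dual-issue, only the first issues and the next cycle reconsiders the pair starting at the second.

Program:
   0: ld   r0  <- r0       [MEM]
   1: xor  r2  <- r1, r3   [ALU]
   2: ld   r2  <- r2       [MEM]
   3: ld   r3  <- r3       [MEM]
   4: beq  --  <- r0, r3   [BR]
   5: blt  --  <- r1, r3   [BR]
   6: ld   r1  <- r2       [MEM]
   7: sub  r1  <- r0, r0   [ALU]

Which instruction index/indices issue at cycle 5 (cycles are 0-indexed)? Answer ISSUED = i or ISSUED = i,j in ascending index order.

ISSUED = 6

#0 head=0: ld xor i0,i1 dual
#1 head=2: ld i2 no-port MEM/MEM
#2 head=3: ld i3 no-port MEM/BR
#3 head=4: beq i4 no-port BR/BR
#4 head=5: blt i5 no-port BR/MEM
#5 head=6: ld i6 WAW r1
#6 head=7: sub i7 tail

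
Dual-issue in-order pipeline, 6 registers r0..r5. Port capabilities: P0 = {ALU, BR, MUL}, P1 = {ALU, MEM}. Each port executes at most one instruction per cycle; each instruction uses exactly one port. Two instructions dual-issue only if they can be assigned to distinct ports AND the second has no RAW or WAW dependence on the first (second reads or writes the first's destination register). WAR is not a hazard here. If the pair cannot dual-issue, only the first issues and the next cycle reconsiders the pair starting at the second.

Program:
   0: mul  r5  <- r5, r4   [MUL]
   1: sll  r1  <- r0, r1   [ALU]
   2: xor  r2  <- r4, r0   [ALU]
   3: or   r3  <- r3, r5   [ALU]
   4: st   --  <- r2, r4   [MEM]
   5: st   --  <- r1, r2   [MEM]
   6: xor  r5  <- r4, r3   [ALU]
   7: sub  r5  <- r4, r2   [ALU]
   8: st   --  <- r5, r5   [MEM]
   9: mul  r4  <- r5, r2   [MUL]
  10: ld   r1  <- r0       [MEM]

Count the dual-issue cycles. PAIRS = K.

PAIRS = 4

0. mul.MUL/sll.ALU @i0+i1  | pair
1. xor.ALU/or.ALU @i2+i3  | pair
2. st.MEM @i4  | no-port MEM/MEM
3. st.MEM/xor.ALU @i5+i6  | pair
4. sub.ALU @i7  | RAW r5
5. st.MEM/mul.MUL @i8+i9  | pair
6. ld.MEM @i10  | tail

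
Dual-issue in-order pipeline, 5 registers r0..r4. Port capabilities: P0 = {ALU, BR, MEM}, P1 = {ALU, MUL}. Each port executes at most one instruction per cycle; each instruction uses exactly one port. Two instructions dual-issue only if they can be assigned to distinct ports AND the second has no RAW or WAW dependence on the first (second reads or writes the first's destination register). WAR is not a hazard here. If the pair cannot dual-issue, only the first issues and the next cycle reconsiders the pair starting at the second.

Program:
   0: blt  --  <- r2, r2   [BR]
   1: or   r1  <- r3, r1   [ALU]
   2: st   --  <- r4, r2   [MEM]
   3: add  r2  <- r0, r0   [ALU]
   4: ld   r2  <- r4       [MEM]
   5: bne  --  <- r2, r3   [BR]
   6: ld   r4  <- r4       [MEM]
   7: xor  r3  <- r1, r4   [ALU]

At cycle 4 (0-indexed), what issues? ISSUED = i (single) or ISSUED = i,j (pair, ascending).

ISSUED = 6

0. blt.BR/or.ALU @i0+i1  | dual
1. st.MEM/add.ALU @i2+i3  | dual
2. ld.MEM @i4  | no-port MEM/BR
3. bne.BR @i5  | no-port BR/MEM
4. ld.MEM @i6  | RAW r4
5. xor.ALU @i7  | tail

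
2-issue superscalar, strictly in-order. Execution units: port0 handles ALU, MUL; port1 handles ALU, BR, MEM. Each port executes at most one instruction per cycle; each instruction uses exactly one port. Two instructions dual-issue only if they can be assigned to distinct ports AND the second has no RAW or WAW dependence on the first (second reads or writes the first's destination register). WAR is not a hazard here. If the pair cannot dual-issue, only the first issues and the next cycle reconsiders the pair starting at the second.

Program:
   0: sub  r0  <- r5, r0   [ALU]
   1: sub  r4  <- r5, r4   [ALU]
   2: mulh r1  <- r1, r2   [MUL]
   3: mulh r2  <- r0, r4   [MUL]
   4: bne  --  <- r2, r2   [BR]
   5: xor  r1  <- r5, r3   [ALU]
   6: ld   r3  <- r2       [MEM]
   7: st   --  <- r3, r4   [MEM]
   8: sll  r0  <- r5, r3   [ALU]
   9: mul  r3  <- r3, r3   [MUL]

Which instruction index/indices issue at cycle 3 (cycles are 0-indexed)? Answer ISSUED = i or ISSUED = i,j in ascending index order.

  cy0 -> i0&i1 (sub.ALU sub.ALU) pair
  cy1 -> i2 (mulh.MUL) no-port MUL/MUL
  cy2 -> i3 (mulh.MUL) RAW r2
  cy3 -> i4&i5 (bne.BR xor.ALU) pair
  cy4 -> i6 (ld.MEM) no-port MEM/MEM
  cy5 -> i7&i8 (st.MEM sll.ALU) pair
  cy6 -> i9 (mul.MUL) tail

ISSUED = 4,5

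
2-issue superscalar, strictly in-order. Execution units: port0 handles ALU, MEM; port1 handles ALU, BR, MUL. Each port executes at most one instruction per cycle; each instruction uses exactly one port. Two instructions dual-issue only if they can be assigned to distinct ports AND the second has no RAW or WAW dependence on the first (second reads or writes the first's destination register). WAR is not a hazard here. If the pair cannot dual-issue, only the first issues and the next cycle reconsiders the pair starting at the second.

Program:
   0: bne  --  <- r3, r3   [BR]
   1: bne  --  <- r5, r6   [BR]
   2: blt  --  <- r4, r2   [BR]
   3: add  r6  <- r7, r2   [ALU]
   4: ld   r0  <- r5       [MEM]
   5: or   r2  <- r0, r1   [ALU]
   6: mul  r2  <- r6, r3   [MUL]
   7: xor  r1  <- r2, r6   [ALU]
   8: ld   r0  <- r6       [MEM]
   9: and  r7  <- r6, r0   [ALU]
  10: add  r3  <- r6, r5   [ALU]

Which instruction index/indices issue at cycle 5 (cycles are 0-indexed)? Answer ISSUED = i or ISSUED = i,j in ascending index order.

c0: i0 bne  no-port BR/BR
c1: i1 bne  no-port BR/BR
c2: i2,i3 blt+add  pair
c3: i4 ld  RAW r0
c4: i5 or  WAW r2
c5: i6 mul  RAW r2
c6: i7,i8 xor+ld  pair
c7: i9,i10 and+add  pair

ISSUED = 6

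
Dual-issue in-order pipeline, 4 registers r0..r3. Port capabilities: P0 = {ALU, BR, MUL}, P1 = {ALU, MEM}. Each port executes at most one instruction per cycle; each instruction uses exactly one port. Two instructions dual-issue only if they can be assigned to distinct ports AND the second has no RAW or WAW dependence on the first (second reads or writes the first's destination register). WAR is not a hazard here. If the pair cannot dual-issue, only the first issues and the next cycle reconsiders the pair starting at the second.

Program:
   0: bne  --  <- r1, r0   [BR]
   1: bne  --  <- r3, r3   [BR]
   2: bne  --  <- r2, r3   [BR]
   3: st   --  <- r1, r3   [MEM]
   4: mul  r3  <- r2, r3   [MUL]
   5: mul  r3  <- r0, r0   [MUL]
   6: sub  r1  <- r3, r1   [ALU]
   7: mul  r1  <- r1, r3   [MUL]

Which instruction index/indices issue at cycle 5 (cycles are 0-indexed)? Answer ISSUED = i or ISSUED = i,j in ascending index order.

0. bne @i0  | no-port BR/BR
1. bne @i1  | no-port BR/BR
2. bne st @i2/i3  | pair
3. mul @i4  | no-port MUL/MUL
4. mul @i5  | RAW r3
5. sub @i6  | RAW+WAW r1
6. mul @i7  | tail

ISSUED = 6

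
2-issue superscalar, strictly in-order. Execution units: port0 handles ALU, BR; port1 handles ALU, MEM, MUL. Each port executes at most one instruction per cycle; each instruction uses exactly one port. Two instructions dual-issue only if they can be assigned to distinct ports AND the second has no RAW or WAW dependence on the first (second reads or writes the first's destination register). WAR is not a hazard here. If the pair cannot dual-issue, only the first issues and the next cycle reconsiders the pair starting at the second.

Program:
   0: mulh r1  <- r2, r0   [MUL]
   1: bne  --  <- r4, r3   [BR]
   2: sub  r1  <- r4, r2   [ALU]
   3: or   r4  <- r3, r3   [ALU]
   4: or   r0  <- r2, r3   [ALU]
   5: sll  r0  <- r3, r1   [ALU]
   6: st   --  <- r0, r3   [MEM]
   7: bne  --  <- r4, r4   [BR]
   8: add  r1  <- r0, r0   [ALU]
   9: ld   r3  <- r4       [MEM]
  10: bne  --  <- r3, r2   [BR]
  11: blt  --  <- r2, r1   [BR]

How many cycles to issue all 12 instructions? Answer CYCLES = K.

CYCLES = 8

  cy0 -> i0+i1 (mulh.MUL/bne.BR) dual
  cy1 -> i2+i3 (sub.ALU/or.ALU) dual
  cy2 -> i4 (or.ALU) WAW r0
  cy3 -> i5 (sll.ALU) RAW r0
  cy4 -> i6+i7 (st.MEM/bne.BR) dual
  cy5 -> i8+i9 (add.ALU/ld.MEM) dual
  cy6 -> i10 (bne.BR) no-port BR/BR
  cy7 -> i11 (blt.BR) tail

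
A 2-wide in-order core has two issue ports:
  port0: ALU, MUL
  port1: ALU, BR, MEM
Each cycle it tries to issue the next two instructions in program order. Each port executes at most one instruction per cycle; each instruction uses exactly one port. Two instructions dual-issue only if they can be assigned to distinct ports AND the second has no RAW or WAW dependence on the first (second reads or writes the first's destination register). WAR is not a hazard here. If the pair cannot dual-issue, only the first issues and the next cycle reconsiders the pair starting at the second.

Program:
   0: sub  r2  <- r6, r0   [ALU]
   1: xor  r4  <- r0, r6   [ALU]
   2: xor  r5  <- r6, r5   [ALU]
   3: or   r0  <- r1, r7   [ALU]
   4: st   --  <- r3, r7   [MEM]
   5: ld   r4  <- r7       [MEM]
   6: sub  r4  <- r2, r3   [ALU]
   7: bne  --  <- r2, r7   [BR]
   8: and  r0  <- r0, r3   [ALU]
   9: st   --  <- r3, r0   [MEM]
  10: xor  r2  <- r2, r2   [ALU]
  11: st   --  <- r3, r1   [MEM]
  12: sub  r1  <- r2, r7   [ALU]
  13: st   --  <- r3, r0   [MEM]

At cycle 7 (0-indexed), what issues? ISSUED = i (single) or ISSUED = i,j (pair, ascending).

ISSUED = 11,12

0. sub.ALU;xor.ALU @i0&i1  | dual
1. xor.ALU;or.ALU @i2&i3  | dual
2. st.MEM @i4  | no-port MEM/MEM
3. ld.MEM @i5  | WAW r4
4. sub.ALU;bne.BR @i6&i7  | dual
5. and.ALU @i8  | RAW r0
6. st.MEM;xor.ALU @i9&i10  | dual
7. st.MEM;sub.ALU @i11&i12  | dual
8. st.MEM @i13  | tail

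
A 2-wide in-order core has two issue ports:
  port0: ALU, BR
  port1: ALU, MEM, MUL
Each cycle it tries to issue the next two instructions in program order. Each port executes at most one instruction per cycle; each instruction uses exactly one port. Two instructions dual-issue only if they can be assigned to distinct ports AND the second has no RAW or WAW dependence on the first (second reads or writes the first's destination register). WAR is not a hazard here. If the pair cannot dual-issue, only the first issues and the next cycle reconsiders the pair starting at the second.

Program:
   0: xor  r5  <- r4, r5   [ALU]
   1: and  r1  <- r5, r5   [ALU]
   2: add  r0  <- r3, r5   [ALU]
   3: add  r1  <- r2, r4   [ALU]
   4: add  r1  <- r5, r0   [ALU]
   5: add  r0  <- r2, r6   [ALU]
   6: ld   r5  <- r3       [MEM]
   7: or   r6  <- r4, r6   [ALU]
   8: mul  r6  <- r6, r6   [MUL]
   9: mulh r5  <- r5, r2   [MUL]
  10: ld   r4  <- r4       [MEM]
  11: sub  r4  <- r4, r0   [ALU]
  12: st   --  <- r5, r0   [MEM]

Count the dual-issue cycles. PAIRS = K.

c0: i0 xor.ALU  RAW r5
c1: i1&i2 and.ALU add.ALU  dual
c2: i3 add.ALU  WAW r1
c3: i4&i5 add.ALU add.ALU  dual
c4: i6&i7 ld.MEM or.ALU  dual
c5: i8 mul.MUL  no-port MUL/MUL
c6: i9 mulh.MUL  no-port MUL/MEM
c7: i10 ld.MEM  RAW+WAW r4
c8: i11&i12 sub.ALU st.MEM  dual

PAIRS = 4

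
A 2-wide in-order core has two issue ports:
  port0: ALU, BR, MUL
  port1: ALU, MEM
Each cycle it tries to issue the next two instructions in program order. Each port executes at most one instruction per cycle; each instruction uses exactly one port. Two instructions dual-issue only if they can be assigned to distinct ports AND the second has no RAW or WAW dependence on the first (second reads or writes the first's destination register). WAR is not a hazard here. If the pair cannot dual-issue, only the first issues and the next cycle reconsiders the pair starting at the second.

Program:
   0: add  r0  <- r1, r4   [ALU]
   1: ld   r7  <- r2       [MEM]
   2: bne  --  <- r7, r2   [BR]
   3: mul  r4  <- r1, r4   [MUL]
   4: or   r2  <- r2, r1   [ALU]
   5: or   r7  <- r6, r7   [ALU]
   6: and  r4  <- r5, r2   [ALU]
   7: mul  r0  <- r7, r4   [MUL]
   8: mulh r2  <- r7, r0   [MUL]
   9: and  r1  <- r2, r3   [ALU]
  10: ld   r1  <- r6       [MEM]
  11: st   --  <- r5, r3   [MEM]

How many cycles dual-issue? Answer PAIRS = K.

t=0 i0+i1:add.ALU;ld.MEM ; 2-wide
t=1 i2:bne.BR ; no-port BR/MUL
t=2 i3+i4:mul.MUL;or.ALU ; 2-wide
t=3 i5+i6:or.ALU;and.ALU ; 2-wide
t=4 i7:mul.MUL ; no-port MUL/MUL
t=5 i8:mulh.MUL ; RAW r2
t=6 i9:and.ALU ; WAW r1
t=7 i10:ld.MEM ; no-port MEM/MEM
t=8 i11:st.MEM ; tail

PAIRS = 3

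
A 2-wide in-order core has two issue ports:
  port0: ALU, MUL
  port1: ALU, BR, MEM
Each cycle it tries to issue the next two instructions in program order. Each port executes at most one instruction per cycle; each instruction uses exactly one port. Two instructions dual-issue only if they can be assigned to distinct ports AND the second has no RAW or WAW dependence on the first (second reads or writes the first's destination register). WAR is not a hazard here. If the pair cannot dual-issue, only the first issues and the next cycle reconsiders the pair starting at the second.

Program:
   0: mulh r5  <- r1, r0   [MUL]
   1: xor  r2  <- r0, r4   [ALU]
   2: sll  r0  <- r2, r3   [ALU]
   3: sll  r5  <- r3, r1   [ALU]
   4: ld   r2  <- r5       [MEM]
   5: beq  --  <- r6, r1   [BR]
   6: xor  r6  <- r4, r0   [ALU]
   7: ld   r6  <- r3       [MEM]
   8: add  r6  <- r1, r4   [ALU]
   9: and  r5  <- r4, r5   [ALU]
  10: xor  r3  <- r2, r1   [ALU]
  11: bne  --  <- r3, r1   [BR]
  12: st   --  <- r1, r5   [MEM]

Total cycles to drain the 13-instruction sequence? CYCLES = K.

t=0 i0/i1:mulh.MUL/xor.ALU ; 2-wide
t=1 i2/i3:sll.ALU/sll.ALU ; 2-wide
t=2 i4:ld.MEM ; no-port MEM/BR
t=3 i5/i6:beq.BR/xor.ALU ; 2-wide
t=4 i7:ld.MEM ; WAW r6
t=5 i8/i9:add.ALU/and.ALU ; 2-wide
t=6 i10:xor.ALU ; RAW r3
t=7 i11:bne.BR ; no-port BR/MEM
t=8 i12:st.MEM ; tail

CYCLES = 9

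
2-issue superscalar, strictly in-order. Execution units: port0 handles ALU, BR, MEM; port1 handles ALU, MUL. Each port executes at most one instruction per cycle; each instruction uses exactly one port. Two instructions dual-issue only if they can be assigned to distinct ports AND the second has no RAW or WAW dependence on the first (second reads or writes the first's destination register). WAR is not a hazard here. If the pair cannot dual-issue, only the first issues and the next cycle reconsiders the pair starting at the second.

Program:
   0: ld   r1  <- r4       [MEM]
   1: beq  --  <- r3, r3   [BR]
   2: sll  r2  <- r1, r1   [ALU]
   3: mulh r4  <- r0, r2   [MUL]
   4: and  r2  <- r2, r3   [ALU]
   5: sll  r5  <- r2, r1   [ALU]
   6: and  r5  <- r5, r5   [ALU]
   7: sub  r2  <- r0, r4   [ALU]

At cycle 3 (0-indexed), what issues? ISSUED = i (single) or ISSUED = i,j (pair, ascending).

t=0 i0:ld ; no-port MEM/BR
t=1 i1/i2:beq sll ; dual
t=2 i3/i4:mulh and ; dual
t=3 i5:sll ; RAW+WAW r5
t=4 i6/i7:and sub ; dual

ISSUED = 5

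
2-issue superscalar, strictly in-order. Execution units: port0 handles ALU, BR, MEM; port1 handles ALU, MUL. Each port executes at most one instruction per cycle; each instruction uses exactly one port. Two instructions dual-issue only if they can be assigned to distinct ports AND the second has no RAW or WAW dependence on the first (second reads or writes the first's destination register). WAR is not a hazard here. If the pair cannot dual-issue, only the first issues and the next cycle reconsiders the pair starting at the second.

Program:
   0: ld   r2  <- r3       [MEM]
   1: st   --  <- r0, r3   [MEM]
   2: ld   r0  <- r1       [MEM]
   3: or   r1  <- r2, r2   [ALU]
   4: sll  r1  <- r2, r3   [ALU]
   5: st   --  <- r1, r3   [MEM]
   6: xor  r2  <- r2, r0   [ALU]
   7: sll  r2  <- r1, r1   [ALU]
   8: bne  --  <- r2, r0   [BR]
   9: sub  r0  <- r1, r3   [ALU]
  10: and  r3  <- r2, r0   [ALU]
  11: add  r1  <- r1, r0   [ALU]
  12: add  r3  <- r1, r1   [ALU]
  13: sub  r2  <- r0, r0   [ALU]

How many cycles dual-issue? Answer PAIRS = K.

PAIRS = 5

c0: i0 ld.MEM  no-port MEM/MEM
c1: i1 st.MEM  no-port MEM/MEM
c2: i2+i3 ld.MEM or.ALU  dual
c3: i4 sll.ALU  RAW r1
c4: i5+i6 st.MEM xor.ALU  dual
c5: i7 sll.ALU  RAW r2
c6: i8+i9 bne.BR sub.ALU  dual
c7: i10+i11 and.ALU add.ALU  dual
c8: i12+i13 add.ALU sub.ALU  dual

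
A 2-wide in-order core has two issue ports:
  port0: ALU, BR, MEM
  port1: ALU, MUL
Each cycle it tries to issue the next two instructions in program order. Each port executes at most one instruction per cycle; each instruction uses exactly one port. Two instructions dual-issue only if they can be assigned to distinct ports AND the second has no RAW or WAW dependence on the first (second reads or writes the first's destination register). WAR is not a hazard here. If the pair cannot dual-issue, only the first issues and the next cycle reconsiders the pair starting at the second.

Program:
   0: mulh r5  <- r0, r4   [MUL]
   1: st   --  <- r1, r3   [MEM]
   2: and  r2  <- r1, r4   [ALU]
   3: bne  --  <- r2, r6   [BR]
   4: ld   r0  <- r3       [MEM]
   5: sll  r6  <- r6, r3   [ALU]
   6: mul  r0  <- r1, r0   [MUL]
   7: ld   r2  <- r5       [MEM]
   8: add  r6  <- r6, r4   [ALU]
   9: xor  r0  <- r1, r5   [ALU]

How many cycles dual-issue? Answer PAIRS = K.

PAIRS = 4

c0: i0+i1 mulh.MUL st.MEM  pair
c1: i2 and.ALU  RAW r2
c2: i3 bne.BR  no-port BR/MEM
c3: i4+i5 ld.MEM sll.ALU  pair
c4: i6+i7 mul.MUL ld.MEM  pair
c5: i8+i9 add.ALU xor.ALU  pair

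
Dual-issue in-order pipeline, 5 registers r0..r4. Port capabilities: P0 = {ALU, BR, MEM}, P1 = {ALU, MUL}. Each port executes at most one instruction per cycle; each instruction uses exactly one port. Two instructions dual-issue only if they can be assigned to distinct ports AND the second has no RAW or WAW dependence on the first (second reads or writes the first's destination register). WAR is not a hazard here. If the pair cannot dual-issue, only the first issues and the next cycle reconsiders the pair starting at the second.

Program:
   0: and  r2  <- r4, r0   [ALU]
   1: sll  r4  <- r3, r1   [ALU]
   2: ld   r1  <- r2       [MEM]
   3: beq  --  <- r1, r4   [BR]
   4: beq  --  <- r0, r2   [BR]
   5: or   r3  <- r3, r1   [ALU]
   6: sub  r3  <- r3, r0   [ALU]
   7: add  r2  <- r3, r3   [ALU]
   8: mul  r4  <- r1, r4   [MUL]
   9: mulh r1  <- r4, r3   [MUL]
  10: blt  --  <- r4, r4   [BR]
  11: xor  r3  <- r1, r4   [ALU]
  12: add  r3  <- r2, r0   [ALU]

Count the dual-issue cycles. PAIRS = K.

PAIRS = 4

#0 head=0: and+sll i0/i1 dual
#1 head=2: ld i2 no-port MEM/BR
#2 head=3: beq i3 no-port BR/BR
#3 head=4: beq+or i4/i5 dual
#4 head=6: sub i6 RAW r3
#5 head=7: add+mul i7/i8 dual
#6 head=9: mulh+blt i9/i10 dual
#7 head=11: xor i11 WAW r3
#8 head=12: add i12 tail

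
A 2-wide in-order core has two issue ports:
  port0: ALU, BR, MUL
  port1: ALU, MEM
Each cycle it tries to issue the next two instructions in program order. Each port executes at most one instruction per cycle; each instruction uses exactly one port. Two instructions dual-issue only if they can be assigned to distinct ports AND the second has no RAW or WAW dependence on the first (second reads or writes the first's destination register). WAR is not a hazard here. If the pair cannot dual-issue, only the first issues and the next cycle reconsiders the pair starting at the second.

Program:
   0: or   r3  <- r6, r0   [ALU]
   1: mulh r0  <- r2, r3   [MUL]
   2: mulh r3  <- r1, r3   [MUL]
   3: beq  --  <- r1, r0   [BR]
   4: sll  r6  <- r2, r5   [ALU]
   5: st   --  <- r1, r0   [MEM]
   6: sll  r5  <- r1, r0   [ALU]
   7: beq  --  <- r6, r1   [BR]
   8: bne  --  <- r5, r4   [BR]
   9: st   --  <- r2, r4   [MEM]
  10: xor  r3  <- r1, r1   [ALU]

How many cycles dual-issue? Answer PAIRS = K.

PAIRS = 3

0. or.ALU @i0  | RAW r3
1. mulh.MUL @i1  | no-port MUL/MUL
2. mulh.MUL @i2  | no-port MUL/BR
3. beq.BR sll.ALU @i3&i4  | dual
4. st.MEM sll.ALU @i5&i6  | dual
5. beq.BR @i7  | no-port BR/BR
6. bne.BR st.MEM @i8&i9  | dual
7. xor.ALU @i10  | tail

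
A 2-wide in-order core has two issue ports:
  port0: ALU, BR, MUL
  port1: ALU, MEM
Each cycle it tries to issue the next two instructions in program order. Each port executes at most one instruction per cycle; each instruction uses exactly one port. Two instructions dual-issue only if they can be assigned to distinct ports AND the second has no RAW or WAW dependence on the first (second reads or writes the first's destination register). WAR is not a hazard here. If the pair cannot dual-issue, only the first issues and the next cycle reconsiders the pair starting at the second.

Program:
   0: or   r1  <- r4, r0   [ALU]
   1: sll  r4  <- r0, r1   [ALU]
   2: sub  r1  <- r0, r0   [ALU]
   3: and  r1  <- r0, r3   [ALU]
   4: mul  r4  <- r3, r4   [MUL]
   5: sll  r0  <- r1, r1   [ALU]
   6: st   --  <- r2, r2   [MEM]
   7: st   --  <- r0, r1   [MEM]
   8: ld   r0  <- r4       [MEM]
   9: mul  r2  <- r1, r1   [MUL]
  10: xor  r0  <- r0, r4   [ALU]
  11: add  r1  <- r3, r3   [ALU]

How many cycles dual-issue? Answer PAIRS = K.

PAIRS = 5

c0: i0 or  RAW r1
c1: i1+i2 sll;sub  pair
c2: i3+i4 and;mul  pair
c3: i5+i6 sll;st  pair
c4: i7 st  no-port MEM/MEM
c5: i8+i9 ld;mul  pair
c6: i10+i11 xor;add  pair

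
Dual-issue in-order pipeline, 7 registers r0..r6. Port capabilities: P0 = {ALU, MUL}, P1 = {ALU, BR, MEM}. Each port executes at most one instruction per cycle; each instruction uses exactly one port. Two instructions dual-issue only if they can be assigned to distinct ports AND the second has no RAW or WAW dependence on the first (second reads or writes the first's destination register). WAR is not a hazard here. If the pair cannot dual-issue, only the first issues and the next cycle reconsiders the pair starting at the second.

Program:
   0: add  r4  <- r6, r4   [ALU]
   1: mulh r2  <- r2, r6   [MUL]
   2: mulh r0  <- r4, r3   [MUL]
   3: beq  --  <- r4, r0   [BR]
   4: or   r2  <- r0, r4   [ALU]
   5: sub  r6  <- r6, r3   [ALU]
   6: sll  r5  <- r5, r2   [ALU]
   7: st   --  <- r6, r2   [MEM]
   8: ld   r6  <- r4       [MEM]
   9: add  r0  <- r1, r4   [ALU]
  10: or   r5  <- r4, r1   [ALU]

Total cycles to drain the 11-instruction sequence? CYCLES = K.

CYCLES = 7

  cy0 -> i0/i1 (add.ALU+mulh.MUL) pair
  cy1 -> i2 (mulh.MUL) RAW r0
  cy2 -> i3/i4 (beq.BR+or.ALU) pair
  cy3 -> i5/i6 (sub.ALU+sll.ALU) pair
  cy4 -> i7 (st.MEM) no-port MEM/MEM
  cy5 -> i8/i9 (ld.MEM+add.ALU) pair
  cy6 -> i10 (or.ALU) tail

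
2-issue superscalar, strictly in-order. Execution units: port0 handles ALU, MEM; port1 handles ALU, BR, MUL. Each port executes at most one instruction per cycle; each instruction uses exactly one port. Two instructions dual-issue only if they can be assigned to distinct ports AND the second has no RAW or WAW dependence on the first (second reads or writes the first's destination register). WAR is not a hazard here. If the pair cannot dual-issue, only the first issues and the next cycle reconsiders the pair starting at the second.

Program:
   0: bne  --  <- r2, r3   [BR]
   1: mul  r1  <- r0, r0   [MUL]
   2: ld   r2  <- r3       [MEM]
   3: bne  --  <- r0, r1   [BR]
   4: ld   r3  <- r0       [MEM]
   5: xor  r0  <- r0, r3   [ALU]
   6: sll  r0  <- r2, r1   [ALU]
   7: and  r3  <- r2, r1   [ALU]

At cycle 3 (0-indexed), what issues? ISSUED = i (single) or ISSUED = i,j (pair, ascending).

#0 head=0: bne.BR i0 no-port BR/MUL
#1 head=1: mul.MUL+ld.MEM i1+i2 2-wide
#2 head=3: bne.BR+ld.MEM i3+i4 2-wide
#3 head=5: xor.ALU i5 WAW r0
#4 head=6: sll.ALU+and.ALU i6+i7 2-wide

ISSUED = 5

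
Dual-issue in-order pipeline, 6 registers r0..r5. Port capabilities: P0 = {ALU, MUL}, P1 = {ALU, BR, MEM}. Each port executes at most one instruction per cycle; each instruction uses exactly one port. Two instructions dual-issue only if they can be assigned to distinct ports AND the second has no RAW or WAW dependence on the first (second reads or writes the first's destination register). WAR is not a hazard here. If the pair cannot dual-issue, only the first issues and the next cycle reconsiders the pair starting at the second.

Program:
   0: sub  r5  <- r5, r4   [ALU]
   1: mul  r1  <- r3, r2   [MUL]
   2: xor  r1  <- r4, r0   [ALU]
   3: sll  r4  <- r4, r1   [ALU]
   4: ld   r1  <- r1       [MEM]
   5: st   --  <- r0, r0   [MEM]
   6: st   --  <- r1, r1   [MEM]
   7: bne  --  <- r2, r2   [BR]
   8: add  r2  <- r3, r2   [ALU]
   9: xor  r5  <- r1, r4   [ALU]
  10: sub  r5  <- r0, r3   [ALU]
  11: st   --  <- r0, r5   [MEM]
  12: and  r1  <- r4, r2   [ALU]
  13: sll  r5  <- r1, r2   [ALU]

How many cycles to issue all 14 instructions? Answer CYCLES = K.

CYCLES = 10

c0: i0/i1 sub.ALU/mul.MUL  dual
c1: i2 xor.ALU  RAW r1
c2: i3/i4 sll.ALU/ld.MEM  dual
c3: i5 st.MEM  no-port MEM/MEM
c4: i6 st.MEM  no-port MEM/BR
c5: i7/i8 bne.BR/add.ALU  dual
c6: i9 xor.ALU  WAW r5
c7: i10 sub.ALU  RAW r5
c8: i11/i12 st.MEM/and.ALU  dual
c9: i13 sll.ALU  tail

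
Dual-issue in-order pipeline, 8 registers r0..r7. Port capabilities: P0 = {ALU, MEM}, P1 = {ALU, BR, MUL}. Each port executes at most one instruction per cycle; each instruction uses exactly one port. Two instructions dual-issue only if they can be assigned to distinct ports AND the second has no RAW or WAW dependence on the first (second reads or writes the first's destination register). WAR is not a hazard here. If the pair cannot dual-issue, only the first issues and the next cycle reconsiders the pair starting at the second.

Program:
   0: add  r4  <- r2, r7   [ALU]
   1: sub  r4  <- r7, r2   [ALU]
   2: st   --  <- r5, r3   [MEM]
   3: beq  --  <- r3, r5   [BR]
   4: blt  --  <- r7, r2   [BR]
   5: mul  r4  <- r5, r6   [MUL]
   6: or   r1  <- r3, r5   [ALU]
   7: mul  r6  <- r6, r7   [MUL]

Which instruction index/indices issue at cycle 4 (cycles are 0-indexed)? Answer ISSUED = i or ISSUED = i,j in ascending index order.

  cy0 -> i0 (add.ALU) WAW r4
  cy1 -> i1+i2 (sub.ALU st.MEM) pair
  cy2 -> i3 (beq.BR) no-port BR/BR
  cy3 -> i4 (blt.BR) no-port BR/MUL
  cy4 -> i5+i6 (mul.MUL or.ALU) pair
  cy5 -> i7 (mul.MUL) tail

ISSUED = 5,6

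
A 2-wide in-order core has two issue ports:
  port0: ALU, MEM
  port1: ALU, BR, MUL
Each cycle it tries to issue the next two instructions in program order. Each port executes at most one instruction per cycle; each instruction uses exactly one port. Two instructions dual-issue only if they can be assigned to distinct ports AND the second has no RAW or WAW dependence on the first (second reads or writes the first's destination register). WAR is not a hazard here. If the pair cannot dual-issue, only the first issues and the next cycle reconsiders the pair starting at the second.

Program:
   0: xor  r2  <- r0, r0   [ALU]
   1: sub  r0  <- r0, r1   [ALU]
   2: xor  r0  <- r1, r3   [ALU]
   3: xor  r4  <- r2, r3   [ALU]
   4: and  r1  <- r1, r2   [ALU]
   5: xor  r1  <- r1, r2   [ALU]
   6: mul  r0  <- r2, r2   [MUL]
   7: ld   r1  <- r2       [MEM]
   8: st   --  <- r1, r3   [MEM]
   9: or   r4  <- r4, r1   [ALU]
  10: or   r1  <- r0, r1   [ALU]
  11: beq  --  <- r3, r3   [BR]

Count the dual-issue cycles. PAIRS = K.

PAIRS = 5

[0] i0/i1  xor.ALU/sub.ALU  -- 2-wide
[1] i2/i3  xor.ALU/xor.ALU  -- 2-wide
[2] i4  and.ALU  -- RAW+WAW r1
[3] i5/i6  xor.ALU/mul.MUL  -- 2-wide
[4] i7  ld.MEM  -- no-port MEM/MEM
[5] i8/i9  st.MEM/or.ALU  -- 2-wide
[6] i10/i11  or.ALU/beq.BR  -- 2-wide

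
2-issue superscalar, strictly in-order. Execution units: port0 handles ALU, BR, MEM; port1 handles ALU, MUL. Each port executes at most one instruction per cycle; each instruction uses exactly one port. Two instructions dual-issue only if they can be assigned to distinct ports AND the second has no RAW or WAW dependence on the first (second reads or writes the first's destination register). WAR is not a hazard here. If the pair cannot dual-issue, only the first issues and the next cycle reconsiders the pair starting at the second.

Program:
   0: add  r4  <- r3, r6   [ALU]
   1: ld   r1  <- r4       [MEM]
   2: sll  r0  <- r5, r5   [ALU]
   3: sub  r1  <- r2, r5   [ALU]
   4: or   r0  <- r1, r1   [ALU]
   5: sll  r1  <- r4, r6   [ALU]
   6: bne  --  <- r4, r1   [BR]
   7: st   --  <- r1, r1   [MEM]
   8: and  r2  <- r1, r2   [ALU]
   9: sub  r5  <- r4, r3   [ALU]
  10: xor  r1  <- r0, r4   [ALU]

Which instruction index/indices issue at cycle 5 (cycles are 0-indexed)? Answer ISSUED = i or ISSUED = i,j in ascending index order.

ISSUED = 7,8

c0: i0 add.ALU  RAW r4
c1: i1,i2 ld.MEM;sll.ALU  2-wide
c2: i3 sub.ALU  RAW r1
c3: i4,i5 or.ALU;sll.ALU  2-wide
c4: i6 bne.BR  no-port BR/MEM
c5: i7,i8 st.MEM;and.ALU  2-wide
c6: i9,i10 sub.ALU;xor.ALU  2-wide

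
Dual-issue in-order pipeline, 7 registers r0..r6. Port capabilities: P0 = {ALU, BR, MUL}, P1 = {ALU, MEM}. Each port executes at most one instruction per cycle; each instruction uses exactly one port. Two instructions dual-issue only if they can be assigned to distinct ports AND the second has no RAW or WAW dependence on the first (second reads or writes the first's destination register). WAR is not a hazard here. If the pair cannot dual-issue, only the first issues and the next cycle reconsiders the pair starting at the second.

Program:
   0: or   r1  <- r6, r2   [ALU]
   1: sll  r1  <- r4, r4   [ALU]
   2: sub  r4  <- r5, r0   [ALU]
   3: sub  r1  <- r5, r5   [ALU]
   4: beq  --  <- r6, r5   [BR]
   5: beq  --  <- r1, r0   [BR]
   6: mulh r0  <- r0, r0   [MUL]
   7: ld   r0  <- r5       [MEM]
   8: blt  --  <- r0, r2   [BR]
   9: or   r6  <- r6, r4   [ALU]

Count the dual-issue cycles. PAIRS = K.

PAIRS = 3

  cy0 -> i0 (or) WAW r1
  cy1 -> i1&i2 (sll+sub) 2-wide
  cy2 -> i3&i4 (sub+beq) 2-wide
  cy3 -> i5 (beq) no-port BR/MUL
  cy4 -> i6 (mulh) WAW r0
  cy5 -> i7 (ld) RAW r0
  cy6 -> i8&i9 (blt+or) 2-wide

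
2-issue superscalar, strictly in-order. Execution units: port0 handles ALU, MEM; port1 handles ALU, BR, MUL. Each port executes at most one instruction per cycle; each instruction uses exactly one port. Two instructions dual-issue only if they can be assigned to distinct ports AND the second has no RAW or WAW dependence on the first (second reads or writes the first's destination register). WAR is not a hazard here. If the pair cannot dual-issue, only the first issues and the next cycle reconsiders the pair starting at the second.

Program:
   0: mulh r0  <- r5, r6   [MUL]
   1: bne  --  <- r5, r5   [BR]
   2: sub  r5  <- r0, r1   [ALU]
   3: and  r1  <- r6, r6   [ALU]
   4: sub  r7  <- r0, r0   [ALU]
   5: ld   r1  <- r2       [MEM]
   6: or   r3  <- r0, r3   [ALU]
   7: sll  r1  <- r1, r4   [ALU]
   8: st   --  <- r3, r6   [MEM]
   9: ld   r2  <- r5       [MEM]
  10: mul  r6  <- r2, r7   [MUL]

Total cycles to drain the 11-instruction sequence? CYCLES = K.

#0 head=0: mulh i0 no-port MUL/BR
#1 head=1: bne;sub i1,i2 dual
#2 head=3: and;sub i3,i4 dual
#3 head=5: ld;or i5,i6 dual
#4 head=7: sll;st i7,i8 dual
#5 head=9: ld i9 RAW r2
#6 head=10: mul i10 tail

CYCLES = 7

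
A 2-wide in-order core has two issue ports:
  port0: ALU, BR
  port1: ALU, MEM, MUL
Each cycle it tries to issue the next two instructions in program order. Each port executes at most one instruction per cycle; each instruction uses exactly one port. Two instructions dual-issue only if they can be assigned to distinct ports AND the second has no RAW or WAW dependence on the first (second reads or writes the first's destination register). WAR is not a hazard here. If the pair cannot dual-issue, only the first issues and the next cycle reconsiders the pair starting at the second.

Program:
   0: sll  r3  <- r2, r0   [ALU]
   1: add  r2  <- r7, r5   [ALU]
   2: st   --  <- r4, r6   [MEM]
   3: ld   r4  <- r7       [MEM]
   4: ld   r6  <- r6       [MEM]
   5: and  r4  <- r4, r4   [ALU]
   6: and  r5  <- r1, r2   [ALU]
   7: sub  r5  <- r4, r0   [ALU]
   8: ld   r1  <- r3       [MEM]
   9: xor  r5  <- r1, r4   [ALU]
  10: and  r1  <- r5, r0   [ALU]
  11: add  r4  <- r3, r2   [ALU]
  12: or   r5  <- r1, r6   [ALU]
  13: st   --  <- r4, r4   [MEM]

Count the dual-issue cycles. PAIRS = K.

PAIRS = 5

t=0 i0+i1:sll.ALU;add.ALU ; dual
t=1 i2:st.MEM ; no-port MEM/MEM
t=2 i3:ld.MEM ; no-port MEM/MEM
t=3 i4+i5:ld.MEM;and.ALU ; dual
t=4 i6:and.ALU ; WAW r5
t=5 i7+i8:sub.ALU;ld.MEM ; dual
t=6 i9:xor.ALU ; RAW r5
t=7 i10+i11:and.ALU;add.ALU ; dual
t=8 i12+i13:or.ALU;st.MEM ; dual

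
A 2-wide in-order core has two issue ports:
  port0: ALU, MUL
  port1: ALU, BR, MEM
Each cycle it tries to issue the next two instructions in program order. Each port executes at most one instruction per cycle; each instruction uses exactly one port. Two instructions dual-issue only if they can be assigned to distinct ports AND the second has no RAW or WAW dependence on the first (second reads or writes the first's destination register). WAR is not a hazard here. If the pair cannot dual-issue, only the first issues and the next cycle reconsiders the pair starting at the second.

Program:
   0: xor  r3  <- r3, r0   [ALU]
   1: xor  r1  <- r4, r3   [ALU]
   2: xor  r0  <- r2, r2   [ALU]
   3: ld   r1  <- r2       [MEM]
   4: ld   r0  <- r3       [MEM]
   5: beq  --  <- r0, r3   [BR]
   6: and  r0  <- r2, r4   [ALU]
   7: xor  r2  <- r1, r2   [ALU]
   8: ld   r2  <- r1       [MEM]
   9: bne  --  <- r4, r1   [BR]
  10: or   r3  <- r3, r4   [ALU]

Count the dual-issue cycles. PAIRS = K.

  cy0 -> i0 (xor.ALU) RAW r3
  cy1 -> i1+i2 (xor.ALU;xor.ALU) pair
  cy2 -> i3 (ld.MEM) no-port MEM/MEM
  cy3 -> i4 (ld.MEM) no-port MEM/BR
  cy4 -> i5+i6 (beq.BR;and.ALU) pair
  cy5 -> i7 (xor.ALU) WAW r2
  cy6 -> i8 (ld.MEM) no-port MEM/BR
  cy7 -> i9+i10 (bne.BR;or.ALU) pair

PAIRS = 3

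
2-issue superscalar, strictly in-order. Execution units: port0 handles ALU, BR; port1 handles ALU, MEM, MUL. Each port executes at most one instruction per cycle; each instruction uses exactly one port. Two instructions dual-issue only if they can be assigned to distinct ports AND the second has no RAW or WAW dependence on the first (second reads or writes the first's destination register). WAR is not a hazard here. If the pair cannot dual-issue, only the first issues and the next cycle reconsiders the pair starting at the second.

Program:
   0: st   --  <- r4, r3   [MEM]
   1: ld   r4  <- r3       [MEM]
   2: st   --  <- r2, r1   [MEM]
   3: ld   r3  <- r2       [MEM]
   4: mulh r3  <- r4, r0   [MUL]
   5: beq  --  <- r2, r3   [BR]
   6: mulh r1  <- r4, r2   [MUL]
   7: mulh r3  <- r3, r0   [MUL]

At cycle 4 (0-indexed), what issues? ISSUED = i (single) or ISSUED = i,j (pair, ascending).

ISSUED = 4

0. st.MEM @i0  | no-port MEM/MEM
1. ld.MEM @i1  | no-port MEM/MEM
2. st.MEM @i2  | no-port MEM/MEM
3. ld.MEM @i3  | no-port MEM/MUL
4. mulh.MUL @i4  | RAW r3
5. beq.BR/mulh.MUL @i5/i6  | dual
6. mulh.MUL @i7  | tail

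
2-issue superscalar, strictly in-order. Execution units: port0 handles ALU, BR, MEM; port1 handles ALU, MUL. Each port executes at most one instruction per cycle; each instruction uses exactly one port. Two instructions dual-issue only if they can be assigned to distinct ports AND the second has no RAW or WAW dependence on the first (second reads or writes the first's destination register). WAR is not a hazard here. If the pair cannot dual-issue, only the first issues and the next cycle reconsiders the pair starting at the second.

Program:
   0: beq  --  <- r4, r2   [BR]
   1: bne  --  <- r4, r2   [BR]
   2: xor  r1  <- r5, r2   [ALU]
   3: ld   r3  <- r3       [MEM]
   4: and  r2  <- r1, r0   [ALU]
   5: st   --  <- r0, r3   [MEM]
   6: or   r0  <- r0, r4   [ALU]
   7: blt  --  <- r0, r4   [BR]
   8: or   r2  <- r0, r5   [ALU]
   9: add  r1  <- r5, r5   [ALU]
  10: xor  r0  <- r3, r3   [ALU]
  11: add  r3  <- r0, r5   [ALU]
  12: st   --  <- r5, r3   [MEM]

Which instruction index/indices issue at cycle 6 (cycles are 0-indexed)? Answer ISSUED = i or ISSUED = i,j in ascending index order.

  cy0 -> i0 (beq.BR) no-port BR/BR
  cy1 -> i1+i2 (bne.BR+xor.ALU) dual
  cy2 -> i3+i4 (ld.MEM+and.ALU) dual
  cy3 -> i5+i6 (st.MEM+or.ALU) dual
  cy4 -> i7+i8 (blt.BR+or.ALU) dual
  cy5 -> i9+i10 (add.ALU+xor.ALU) dual
  cy6 -> i11 (add.ALU) RAW r3
  cy7 -> i12 (st.MEM) tail

ISSUED = 11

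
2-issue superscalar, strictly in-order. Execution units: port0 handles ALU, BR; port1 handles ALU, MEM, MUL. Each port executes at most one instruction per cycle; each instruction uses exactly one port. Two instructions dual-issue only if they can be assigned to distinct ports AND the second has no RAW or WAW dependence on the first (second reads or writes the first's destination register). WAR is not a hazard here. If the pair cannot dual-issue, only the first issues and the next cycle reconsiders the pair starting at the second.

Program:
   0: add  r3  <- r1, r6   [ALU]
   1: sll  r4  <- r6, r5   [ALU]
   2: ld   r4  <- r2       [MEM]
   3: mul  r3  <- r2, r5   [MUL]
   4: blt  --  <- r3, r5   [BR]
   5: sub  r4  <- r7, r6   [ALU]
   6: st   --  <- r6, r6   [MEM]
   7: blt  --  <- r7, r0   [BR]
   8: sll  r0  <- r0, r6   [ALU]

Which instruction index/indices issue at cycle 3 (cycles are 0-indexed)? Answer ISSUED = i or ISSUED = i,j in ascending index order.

[0] i0,i1  add;sll  -- pair
[1] i2  ld  -- no-port MEM/MUL
[2] i3  mul  -- RAW r3
[3] i4,i5  blt;sub  -- pair
[4] i6,i7  st;blt  -- pair
[5] i8  sll  -- tail

ISSUED = 4,5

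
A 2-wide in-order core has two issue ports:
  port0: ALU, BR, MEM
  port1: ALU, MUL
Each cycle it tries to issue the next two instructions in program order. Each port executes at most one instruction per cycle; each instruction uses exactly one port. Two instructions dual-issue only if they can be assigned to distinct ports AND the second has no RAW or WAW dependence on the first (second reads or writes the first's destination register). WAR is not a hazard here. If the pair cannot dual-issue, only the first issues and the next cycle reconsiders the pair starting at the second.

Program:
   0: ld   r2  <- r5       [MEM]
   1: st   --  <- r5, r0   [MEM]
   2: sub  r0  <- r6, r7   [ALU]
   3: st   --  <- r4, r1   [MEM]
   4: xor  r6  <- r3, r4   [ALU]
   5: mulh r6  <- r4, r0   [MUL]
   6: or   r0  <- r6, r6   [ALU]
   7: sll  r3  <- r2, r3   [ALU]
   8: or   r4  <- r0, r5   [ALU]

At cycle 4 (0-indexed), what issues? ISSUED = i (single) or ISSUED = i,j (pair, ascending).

t=0 i0:ld.MEM ; no-port MEM/MEM
t=1 i1,i2:st.MEM;sub.ALU ; 2-wide
t=2 i3,i4:st.MEM;xor.ALU ; 2-wide
t=3 i5:mulh.MUL ; RAW r6
t=4 i6,i7:or.ALU;sll.ALU ; 2-wide
t=5 i8:or.ALU ; tail

ISSUED = 6,7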